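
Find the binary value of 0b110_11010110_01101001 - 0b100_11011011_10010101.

Subtract column by column in base 2:
  1-1 → 0
  0-0 → 0
  0-1 → 1 (borrow)
  1-0-1 → 0
  0-1 → 1 (borrow)
  1-0-1 → 0
  1-0 → 1
  0-1 → 1 (borrow)
  0-1-1 → 0 (borrow)
  1-1-1 → 1 (borrow)
  1-0-1 → 0
  0-1 → 1 (borrow)
  1-1-1 → 1 (borrow)
  0-0-1 → 1 (borrow)
  1-1-1 → 1 (borrow)
  1-1-1 → 1 (borrow)
  0-0-1 → 1 (borrow)
  1-0-1 → 0
  1-1 → 0

0b11111101011010100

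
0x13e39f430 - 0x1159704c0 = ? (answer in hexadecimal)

0x28a2ef70

Subtract column by column in base 16:
  0-0 → 0
  3-c → 7 (borrow)
  4-4-1 → f (borrow)
  f-0-1 → e
  9-7 → 2
  3-9 → a (borrow)
  e-5-1 → 8
  3-1 → 2
  1-1 → 0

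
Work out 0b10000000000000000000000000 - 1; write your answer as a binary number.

0b1111111111111111111111111

The trailing 25 digits are 0, so subtracting 1 borrows through: they become 1 and the next digit up decrements.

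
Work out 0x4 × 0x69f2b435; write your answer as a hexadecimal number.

Multiply each base-16 digit by 4, carrying:
  5×4 = 20 → write 4 carry 1
  3×4+1 = 13 → write d
  4×4 = 16 → write 0 carry 1
  b×4+1 = 45 → write d carry 2
  2×4+2 = 10 → write a
  f×4 = 60 → write c carry 3
  9×4+3 = 39 → write 7 carry 2
  6×4+2 = 26 → write a carry 1
  remaining carry: 1

0x1a7cad0d4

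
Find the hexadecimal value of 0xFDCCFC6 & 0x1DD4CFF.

0x1DC4CC6

AND each hex digit independently (no carries):
  F&1=1, D&D=D, C&D=C, C&4=4, F&C=C, C&F=C, 6&F=6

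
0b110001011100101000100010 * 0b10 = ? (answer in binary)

Multiply each base-2 digit by 2, carrying:
  0×2 = 0 → write 0
  1×2 = 2 → write 0 carry 1
  0×2+1 = 1 → write 1
  0×2 = 0 → write 0
  0×2 = 0 → write 0
  1×2 = 2 → write 0 carry 1
  0×2+1 = 1 → write 1
  0×2 = 0 → write 0
  0×2 = 0 → write 0
  1×2 = 2 → write 0 carry 1
  0×2+1 = 1 → write 1
  1×2 = 2 → write 0 carry 1
  0×2+1 = 1 → write 1
  0×2 = 0 → write 0
  1×2 = 2 → write 0 carry 1
  1×2+1 = 3 → write 1 carry 1
  1×2+1 = 3 → write 1 carry 1
  0×2+1 = 1 → write 1
  1×2 = 2 → write 0 carry 1
  0×2+1 = 1 → write 1
  0×2 = 0 → write 0
  0×2 = 0 → write 0
  1×2 = 2 → write 0 carry 1
  1×2+1 = 3 → write 1 carry 1
  remaining carry: 1

0b1100010111001010001000100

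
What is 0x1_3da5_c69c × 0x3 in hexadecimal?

0x3b8f153d4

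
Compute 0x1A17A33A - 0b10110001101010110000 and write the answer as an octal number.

0o3203104212

0x1A17A33A = 0o3205721472 in octal.
0b10110001101010110000 = 0o2615260 in octal.
Subtract column by column in base 8:
  2-0 → 2
  7-6 → 1
  4-2 → 2
  1-5 → 4 (borrow)
  2-1-1 → 0
  7-6 → 1
  5-2 → 3
  0-0 → 0
  2-0 → 2
  3-0 → 3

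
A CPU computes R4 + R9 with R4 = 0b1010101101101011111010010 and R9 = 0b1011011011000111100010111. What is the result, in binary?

Add column by column in base 2, right to left:
  0+1 = 1
  1+1 = 0 carry 1
  0+1+1 = 0 carry 1
  0+0+1 = 1
  1+1 = 0 carry 1
  0+0+1 = 1
  1+0 = 1
  1+0 = 1
  1+1 = 0 carry 1
  1+1+1 = 1 carry 1
  1+1+1 = 1 carry 1
  0+1+1 = 0 carry 1
  1+0+1 = 0 carry 1
  0+0+1 = 1
  1+0 = 1
  1+1 = 0 carry 1
  0+1+1 = 0 carry 1
  1+0+1 = 0 carry 1
  1+1+1 = 1 carry 1
  0+1+1 = 0 carry 1
  1+0+1 = 0 carry 1
  0+1+1 = 0 carry 1
  1+1+1 = 1 carry 1
  0+0+1 = 1
  1+1 = 0 carry 1
  final carry 1

0b10110001000110011011101001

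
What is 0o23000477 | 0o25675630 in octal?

0o27675677

OR each oct digit independently (no carries):
  2|2=2, 3|5=7, 0|6=6, 0|7=7, 0|5=5, 4|6=6, 7|3=7, 7|0=7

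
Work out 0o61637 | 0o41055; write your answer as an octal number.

OR each oct digit independently (no carries):
  6|4=6, 1|1=1, 6|0=6, 3|5=7, 7|5=7

0o61677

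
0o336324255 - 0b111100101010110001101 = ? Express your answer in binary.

0o336324255 = 0b11011110011010100010101101 in binary.
Subtract column by column in base 2:
  1-1 → 0
  0-0 → 0
  1-1 → 0
  1-1 → 0
  0-0 → 0
  1-0 → 1
  0-0 → 0
  1-1 → 0
  0-1 → 1 (borrow)
  0-0-1 → 1 (borrow)
  0-1-1 → 0 (borrow)
  1-0-1 → 0
  0-1 → 1 (borrow)
  1-0-1 → 0
  0-1 → 1 (borrow)
  1-0-1 → 0
  1-0 → 1
  0-1 → 1 (borrow)
  0-1-1 → 0 (borrow)
  1-1-1 → 1 (borrow)
  1-1-1 → 1 (borrow)
  1-0-1 → 0
  1-0 → 1
  0-0 → 0
  1-0 → 1
  1-0 → 1

0b11010110110101001100100000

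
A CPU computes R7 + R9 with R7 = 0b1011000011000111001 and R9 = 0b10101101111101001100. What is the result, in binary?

Add column by column in base 2, right to left:
  1+0 = 1
  0+0 = 0
  0+1 = 1
  1+1 = 0 carry 1
  1+0+1 = 0 carry 1
  1+0+1 = 0 carry 1
  0+1+1 = 0 carry 1
  0+0+1 = 1
  0+1 = 1
  1+1 = 0 carry 1
  1+1+1 = 1 carry 1
  0+1+1 = 0 carry 1
  0+1+1 = 0 carry 1
  0+0+1 = 1
  0+1 = 1
  1+1 = 0 carry 1
  1+0+1 = 0 carry 1
  0+1+1 = 0 carry 1
  1+0+1 = 0 carry 1
  0+1+1 = 0 carry 1
  final carry 1

0b100000110010110000101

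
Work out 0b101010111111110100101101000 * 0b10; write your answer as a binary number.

0b1010101111111101001011010000

Multiply each base-2 digit by 2, carrying:
  0×2 = 0 → write 0
  0×2 = 0 → write 0
  0×2 = 0 → write 0
  1×2 = 2 → write 0 carry 1
  0×2+1 = 1 → write 1
  1×2 = 2 → write 0 carry 1
  1×2+1 = 3 → write 1 carry 1
  0×2+1 = 1 → write 1
  1×2 = 2 → write 0 carry 1
  0×2+1 = 1 → write 1
  0×2 = 0 → write 0
  1×2 = 2 → write 0 carry 1
  0×2+1 = 1 → write 1
  1×2 = 2 → write 0 carry 1
  1×2+1 = 3 → write 1 carry 1
  1×2+1 = 3 → write 1 carry 1
  1×2+1 = 3 → write 1 carry 1
  1×2+1 = 3 → write 1 carry 1
  1×2+1 = 3 → write 1 carry 1
  1×2+1 = 3 → write 1 carry 1
  1×2+1 = 3 → write 1 carry 1
  0×2+1 = 1 → write 1
  1×2 = 2 → write 0 carry 1
  0×2+1 = 1 → write 1
  1×2 = 2 → write 0 carry 1
  0×2+1 = 1 → write 1
  1×2 = 2 → write 0 carry 1
  remaining carry: 1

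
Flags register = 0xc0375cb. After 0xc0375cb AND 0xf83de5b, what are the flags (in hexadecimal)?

0xc03544b

AND each hex digit independently (no carries):
  c&f=c, 0&8=0, 3&3=3, 7&d=5, 5&e=4, c&5=4, b&b=b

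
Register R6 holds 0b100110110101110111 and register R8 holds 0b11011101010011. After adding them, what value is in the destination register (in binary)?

Add column by column in base 2, right to left:
  1+1 = 0 carry 1
  1+1+1 = 1 carry 1
  1+0+1 = 0 carry 1
  0+0+1 = 1
  1+1 = 0 carry 1
  1+0+1 = 0 carry 1
  1+1+1 = 1 carry 1
  0+0+1 = 1
  1+1 = 0 carry 1
  0+1+1 = 0 carry 1
  1+1+1 = 1 carry 1
  1+0+1 = 0 carry 1
  0+1+1 = 0 carry 1
  1+1+1 = 1 carry 1
  1+0+1 = 0 carry 1
  0+0+1 = 1
  0+0 = 0
  1+0 = 1

0b101010010011001010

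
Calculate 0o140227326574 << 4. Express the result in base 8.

4 bits is not a whole number of base-8 digits; in binary: 1100000010010111011010110101111100 << 4 = 11000000100101110110101101011111000000.

0o3004566553700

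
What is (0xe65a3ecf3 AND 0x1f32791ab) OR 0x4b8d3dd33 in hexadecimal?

0x4f9f3ddb3

0xe65a3ecf3 AND 0x1f32791ab = 0x0612380a3.
Then OR with 0x4b8d3dd33.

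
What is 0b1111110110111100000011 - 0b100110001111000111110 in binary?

0b1011000101000011000101

Subtract column by column in base 2:
  1-0 → 1
  1-1 → 0
  0-1 → 1 (borrow)
  0-1-1 → 0 (borrow)
  0-1-1 → 0 (borrow)
  0-1-1 → 0 (borrow)
  0-0-1 → 1 (borrow)
  0-0-1 → 1 (borrow)
  1-0-1 → 0
  1-1 → 0
  1-1 → 0
  1-1 → 0
  0-1 → 1 (borrow)
  1-0-1 → 0
  1-0 → 1
  0-0 → 0
  1-1 → 0
  1-1 → 0
  1-0 → 1
  1-0 → 1
  1-1 → 0
  1-0 → 1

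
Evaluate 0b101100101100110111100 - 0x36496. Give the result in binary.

0x36496 = 0b110110010010010110 in binary.
Subtract column by column in base 2:
  0-0 → 0
  0-1 → 1 (borrow)
  1-1-1 → 1 (borrow)
  1-0-1 → 0
  1-1 → 0
  1-0 → 1
  0-0 → 0
  1-1 → 0
  1-0 → 1
  0-0 → 0
  0-1 → 1 (borrow)
  1-0-1 → 0
  1-0 → 1
  0-1 → 1 (borrow)
  1-1-1 → 1 (borrow)
  0-0-1 → 1 (borrow)
  0-1-1 → 0 (borrow)
  1-1-1 → 1 (borrow)
  1-0-1 → 0
  0-0 → 0
  1-0 → 1

0b100101111010100100110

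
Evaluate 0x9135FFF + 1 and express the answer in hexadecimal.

0x9136000

The trailing 3 digits are F (max in base 16), so adding 1 cascades: they roll to 0 and the next digit up increments.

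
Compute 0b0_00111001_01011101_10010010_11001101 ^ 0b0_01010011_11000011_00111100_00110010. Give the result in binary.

0b001101010100111101010111011111111

XOR bit by bit (1 where the bits differ):
  000111001010111011001001011001101
^ 001010011110000110011110000110010
= 001101010100111101010111011111111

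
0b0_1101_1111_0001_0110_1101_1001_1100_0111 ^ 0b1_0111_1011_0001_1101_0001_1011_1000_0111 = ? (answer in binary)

0b110100100000010111100001001000000

XOR bit by bit (1 where the bits differ):
  011011111000101101101100111000111
^ 101111011000111010001101110000111
= 110100100000010111100001001000000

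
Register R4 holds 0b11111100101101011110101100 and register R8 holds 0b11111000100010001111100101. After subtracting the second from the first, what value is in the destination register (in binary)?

Subtract column by column in base 2:
  0-1 → 1 (borrow)
  0-0-1 → 1 (borrow)
  1-1-1 → 1 (borrow)
  1-0-1 → 0
  0-0 → 0
  1-1 → 0
  0-1 → 1 (borrow)
  1-1-1 → 1 (borrow)
  1-1-1 → 1 (borrow)
  1-1-1 → 1 (borrow)
  1-0-1 → 0
  0-0 → 0
  1-0 → 1
  0-1 → 1 (borrow)
  1-0-1 → 0
  1-0 → 1
  0-0 → 0
  1-1 → 0
  0-0 → 0
  0-0 → 0
  1-0 → 1
  1-1 → 0
  1-1 → 0
  1-1 → 0
  1-1 → 0
  1-1 → 0

0b100001011001111000111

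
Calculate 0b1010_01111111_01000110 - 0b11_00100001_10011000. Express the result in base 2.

0b1110101110110101110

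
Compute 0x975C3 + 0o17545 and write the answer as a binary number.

0b10011001010100101000

0x975C3 = 0b10010111010111000011 in binary.
0o17545 = 0b1111101100101 in binary.
Add column by column in base 2, right to left:
  1+1 = 0 carry 1
  1+0+1 = 0 carry 1
  0+1+1 = 0 carry 1
  0+0+1 = 1
  0+0 = 0
  0+1 = 1
  1+1 = 0 carry 1
  1+0+1 = 0 carry 1
  1+1+1 = 1 carry 1
  0+1+1 = 0 carry 1
  1+1+1 = 1 carry 1
  0+1+1 = 0 carry 1
  1+1+1 = 1 carry 1
  1+0+1 = 0 carry 1
  1+0+1 = 0 carry 1
  0+0+1 = 1
  1+0 = 1
  0+0 = 0
  0+0 = 0
  1+0 = 1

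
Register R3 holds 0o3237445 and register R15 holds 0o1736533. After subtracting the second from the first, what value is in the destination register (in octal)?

Subtract column by column in base 8:
  5-3 → 2
  4-3 → 1
  4-5 → 7 (borrow)
  7-6-1 → 0
  3-3 → 0
  2-7 → 3 (borrow)
  3-1-1 → 1

0o1300712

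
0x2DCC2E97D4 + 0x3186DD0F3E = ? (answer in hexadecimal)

Add column by column in base 16, right to left:
  4+E = 2 carry 1
  D+3+1 = 1 carry 1
  7+F+1 = 7 carry 1
  9+0+1 = A
  E+D = B carry 1
  2+D+1 = 0 carry 1
  C+6+1 = 3 carry 1
  C+8+1 = 5 carry 1
  D+1+1 = F
  2+3 = 5

0x5F530BA712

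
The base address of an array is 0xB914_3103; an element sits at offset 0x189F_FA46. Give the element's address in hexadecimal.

0xD1B42B49

Add column by column in base 16, right to left:
  3+6 = 9
  0+4 = 4
  1+A = B
  3+F = 2 carry 1
  4+F+1 = 4 carry 1
  1+9+1 = B
  9+8 = 1 carry 1
  B+1+1 = D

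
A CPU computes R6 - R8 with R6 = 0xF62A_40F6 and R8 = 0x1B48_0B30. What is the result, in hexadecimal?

Subtract column by column in base 16:
  6-0 → 6
  F-3 → C
  0-B → 5 (borrow)
  4-0-1 → 3
  A-8 → 2
  2-4 → E (borrow)
  6-B-1 → A (borrow)
  F-1-1 → D

0xDAE235C6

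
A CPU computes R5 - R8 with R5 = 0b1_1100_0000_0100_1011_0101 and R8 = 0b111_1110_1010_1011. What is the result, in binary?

0b110111000011000001010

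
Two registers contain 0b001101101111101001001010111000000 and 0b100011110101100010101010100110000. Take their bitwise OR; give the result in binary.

OR bit by bit (1 where either bit is 1):
  001101101111101001001010111000000
| 100011110101100010101010100110000
= 101111111111101011101010111110000

0b101111111111101011101010111110000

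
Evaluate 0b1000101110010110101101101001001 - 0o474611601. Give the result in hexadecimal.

0x40D847C8

0b1000101110010110101101101001001 = 0x45CB5B49 in hexadecimal.
0o474611601 = 0x4F31381 in hexadecimal.
Subtract column by column in base 16:
  9-1 → 8
  4-8 → C (borrow)
  B-3-1 → 7
  5-1 → 4
  B-3 → 8
  C-F → D (borrow)
  5-4-1 → 0
  4-0 → 4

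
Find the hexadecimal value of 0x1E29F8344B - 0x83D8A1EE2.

0x15EC6E1569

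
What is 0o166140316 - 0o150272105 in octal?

0o15646211

Subtract column by column in base 8:
  6-5 → 1
  1-0 → 1
  3-1 → 2
  0-2 → 6 (borrow)
  4-7-1 → 4 (borrow)
  1-2-1 → 6 (borrow)
  6-0-1 → 5
  6-5 → 1
  1-1 → 0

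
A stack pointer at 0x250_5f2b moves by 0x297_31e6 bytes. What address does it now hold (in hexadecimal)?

Add column by column in base 16, right to left:
  b+6 = 1 carry 1
  2+e+1 = 1 carry 1
  f+1+1 = 1 carry 1
  5+3+1 = 9
  0+7 = 7
  5+9 = e
  2+2 = 4

0x4e79111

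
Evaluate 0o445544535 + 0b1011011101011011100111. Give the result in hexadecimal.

0o445544535 = 0x496C95D in hexadecimal.
0b1011011101011011100111 = 0x2DD6E7 in hexadecimal.
Add column by column in base 16, right to left:
  D+7 = 4 carry 1
  5+E+1 = 4 carry 1
  9+6+1 = 0 carry 1
  C+D+1 = A carry 1
  6+D+1 = 4 carry 1
  9+2+1 = C
  4+0 = 4

0x4C4A044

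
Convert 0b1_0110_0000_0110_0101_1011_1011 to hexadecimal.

0x16065BB

Group the bits into nibbles: 0001 0110 0000 0110 0101 1011 1011 → 16065BB.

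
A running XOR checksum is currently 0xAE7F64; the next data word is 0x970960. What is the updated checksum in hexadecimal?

0x397604

XOR each hex digit independently (no carries):
  A^9=3, E^7=9, 7^0=7, F^9=6, 6^6=0, 4^0=4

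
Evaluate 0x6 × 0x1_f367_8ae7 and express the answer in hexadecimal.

0xbb46d416a

Multiply each base-16 digit by 6, carrying:
  7×6 = 42 → write a carry 2
  e×6+2 = 86 → write 6 carry 5
  a×6+5 = 65 → write 1 carry 4
  8×6+4 = 52 → write 4 carry 3
  7×6+3 = 45 → write d carry 2
  6×6+2 = 38 → write 6 carry 2
  3×6+2 = 20 → write 4 carry 1
  f×6+1 = 91 → write b carry 5
  1×6+5 = 11 → write b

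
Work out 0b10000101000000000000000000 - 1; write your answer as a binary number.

0b10000100111111111111111111

The trailing 18 digits are 0, so subtracting 1 borrows through: they become 1 and the next digit up decrements.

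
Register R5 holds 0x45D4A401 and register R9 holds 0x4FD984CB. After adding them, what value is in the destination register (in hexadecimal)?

0x95AE28CC

Add column by column in base 16, right to left:
  1+B = C
  0+C = C
  4+4 = 8
  A+8 = 2 carry 1
  4+9+1 = E
  D+D = A carry 1
  5+F+1 = 5 carry 1
  4+4+1 = 9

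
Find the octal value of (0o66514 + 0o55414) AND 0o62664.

Add column by column in base 8, right to left:
  4+4 = 0 carry 1
  1+1+1 = 3
  5+4 = 1 carry 1
  6+5+1 = 4 carry 1
  6+5+1 = 4 carry 1
  final carry 1
Sum = 0o144130; now AND with 0o62664:
  1&0=0, 4&6=4, 4&2=0, 1&6=0, 3&6=2, 0&4=0

0o40020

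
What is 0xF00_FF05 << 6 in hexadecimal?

6 bits is not a whole number of base-16 digits; in binary: 1111000000001111111100000101 << 6 = 1111000000001111111100000101000000.

0x3C03FC140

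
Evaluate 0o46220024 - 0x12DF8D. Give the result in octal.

0o41440207

0x12DF8D = 0o4557615 in octal.
Subtract column by column in base 8:
  4-5 → 7 (borrow)
  2-1-1 → 0
  0-6 → 2 (borrow)
  0-7-1 → 0 (borrow)
  2-5-1 → 4 (borrow)
  2-5-1 → 4 (borrow)
  6-4-1 → 1
  4-0 → 4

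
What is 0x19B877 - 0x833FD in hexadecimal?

0x11847A

Subtract column by column in base 16:
  7-D → A (borrow)
  7-F-1 → 7 (borrow)
  8-3-1 → 4
  B-3 → 8
  9-8 → 1
  1-0 → 1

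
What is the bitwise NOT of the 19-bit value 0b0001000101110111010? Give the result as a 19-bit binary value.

0b1110111010001000101

Invert each bit: 0001000101110111010 → 1110111010001000101.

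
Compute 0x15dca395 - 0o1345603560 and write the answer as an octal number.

0x15dca395 = 0o2567121625 in octal.
Subtract column by column in base 8:
  5-0 → 5
  2-6 → 4 (borrow)
  6-5-1 → 0
  1-3 → 6 (borrow)
  2-0-1 → 1
  1-6 → 3 (borrow)
  7-5-1 → 1
  6-4 → 2
  5-3 → 2
  2-1 → 1

0o1221316045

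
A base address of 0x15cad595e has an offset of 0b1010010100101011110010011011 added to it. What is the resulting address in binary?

0b101100111000000000001010111111001

0x15cad595e = 0b101011100101011010101100101011110 in binary.
Add column by column in base 2, right to left:
  0+1 = 1
  1+1 = 0 carry 1
  1+0+1 = 0 carry 1
  1+1+1 = 1 carry 1
  1+1+1 = 1 carry 1
  0+0+1 = 1
  1+0 = 1
  0+1 = 1
  1+0 = 1
  0+0 = 0
  0+1 = 1
  1+1 = 0 carry 1
  1+1+1 = 1 carry 1
  0+1+1 = 0 carry 1
  1+0+1 = 0 carry 1
  0+1+1 = 0 carry 1
  1+0+1 = 0 carry 1
  0+1+1 = 0 carry 1
  1+0+1 = 0 carry 1
  1+0+1 = 0 carry 1
  0+1+1 = 0 carry 1
  1+0+1 = 0 carry 1
  0+1+1 = 0 carry 1
  1+0+1 = 0 carry 1
  0+0+1 = 1
  0+1 = 1
  1+0 = 1
  1+1 = 0 carry 1
  1+0+1 = 0 carry 1
  0+0+1 = 1
  1+0 = 1
  0+0 = 0
  1+0 = 1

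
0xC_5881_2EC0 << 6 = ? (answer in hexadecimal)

0x316204BB000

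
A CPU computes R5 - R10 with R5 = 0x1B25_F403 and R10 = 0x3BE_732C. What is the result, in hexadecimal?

Subtract column by column in base 16:
  3-C → 7 (borrow)
  0-2-1 → D (borrow)
  4-3-1 → 0
  F-7 → 8
  5-E → 7 (borrow)
  2-B-1 → 6 (borrow)
  B-3-1 → 7
  1-0 → 1

0x176780D7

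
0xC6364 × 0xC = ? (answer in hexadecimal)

0x94A8B0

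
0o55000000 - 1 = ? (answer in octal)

0o54777777

The trailing 6 digits are 0, so subtracting 1 borrows through: they become 7 and the next digit up decrements.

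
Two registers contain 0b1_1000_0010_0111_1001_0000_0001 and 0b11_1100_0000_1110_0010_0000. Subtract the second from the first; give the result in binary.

Subtract column by column in base 2:
  1-0 → 1
  0-0 → 0
  0-0 → 0
  0-0 → 0
  0-0 → 0
  0-1 → 1 (borrow)
  0-0-1 → 1 (borrow)
  0-0-1 → 1 (borrow)
  1-0-1 → 0
  0-1 → 1 (borrow)
  0-1-1 → 0 (borrow)
  1-1-1 → 1 (borrow)
  1-0-1 → 0
  1-0 → 1
  1-0 → 1
  0-0 → 0
  0-0 → 0
  1-0 → 1
  0-1 → 1 (borrow)
  0-1-1 → 0 (borrow)
  0-1-1 → 0 (borrow)
  0-1-1 → 0 (borrow)
  0-0-1 → 1 (borrow)
  1-0-1 → 0
  1-0 → 1

0b1010001100110101011100001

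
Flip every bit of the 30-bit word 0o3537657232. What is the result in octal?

0o4240120545

Each oct digit d becomes 7−d:
  3→4, 5→2, 3→4, 7→0, 6→1, 5→2, 7→0, 2→5, 3→4, 2→5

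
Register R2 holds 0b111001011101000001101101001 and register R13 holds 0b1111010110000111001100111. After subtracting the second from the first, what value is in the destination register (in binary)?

Subtract column by column in base 2:
  1-1 → 0
  0-1 → 1 (borrow)
  0-1-1 → 0 (borrow)
  1-0-1 → 0
  0-0 → 0
  1-1 → 0
  1-1 → 0
  0-0 → 0
  1-0 → 1
  1-1 → 0
  0-1 → 1 (borrow)
  0-1-1 → 0 (borrow)
  0-0-1 → 1 (borrow)
  0-0-1 → 1 (borrow)
  0-0-1 → 1 (borrow)
  1-0-1 → 0
  0-1 → 1 (borrow)
  1-1-1 → 1 (borrow)
  1-0-1 → 0
  1-1 → 0
  0-0 → 0
  1-1 → 0
  0-1 → 1 (borrow)
  0-1-1 → 0 (borrow)
  1-1-1 → 1 (borrow)
  1-0-1 → 0
  1-0 → 1

0b101010000110111010100000010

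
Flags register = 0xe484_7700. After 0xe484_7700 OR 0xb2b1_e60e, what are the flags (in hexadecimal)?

OR each hex digit independently (no carries):
  e|b=f, 4|2=6, 8|b=b, 4|1=5, 7|e=f, 7|6=7, 0|0=0, 0|e=e

0xf6b5f70e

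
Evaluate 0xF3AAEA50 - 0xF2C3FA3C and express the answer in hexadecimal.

Subtract column by column in base 16:
  0-C → 4 (borrow)
  5-3-1 → 1
  A-A → 0
  E-F → F (borrow)
  A-3-1 → 6
  A-C → E (borrow)
  3-2-1 → 0
  F-F → 0

0xE6F014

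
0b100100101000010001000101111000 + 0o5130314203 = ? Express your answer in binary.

0o5130314203 = 0b101001011000011001100010000011 in binary.
Add column by column in base 2, right to left:
  0+1 = 1
  0+1 = 1
  0+0 = 0
  1+0 = 1
  1+0 = 1
  1+0 = 1
  1+0 = 1
  0+1 = 1
  1+0 = 1
  0+0 = 0
  0+0 = 0
  0+1 = 1
  1+1 = 0 carry 1
  0+0+1 = 1
  0+0 = 0
  0+1 = 1
  1+1 = 0 carry 1
  0+0+1 = 1
  0+0 = 0
  0+0 = 0
  0+0 = 0
  1+1 = 0 carry 1
  0+1+1 = 0 carry 1
  1+0+1 = 0 carry 1
  0+1+1 = 0 carry 1
  0+0+1 = 1
  1+0 = 1
  0+1 = 1
  0+0 = 0
  1+1 = 0 carry 1
  final carry 1

0b1001110000000101010100111111011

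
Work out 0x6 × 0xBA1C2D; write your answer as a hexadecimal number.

0x45CA90E

Multiply each base-16 digit by 6, carrying:
  D×6 = 78 → write E carry 4
  2×6+4 = 16 → write 0 carry 1
  C×6+1 = 73 → write 9 carry 4
  1×6+4 = 10 → write A
  A×6 = 60 → write C carry 3
  B×6+3 = 69 → write 5 carry 4
  remaining carry: 4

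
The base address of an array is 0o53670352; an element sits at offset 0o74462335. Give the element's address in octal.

0o150352707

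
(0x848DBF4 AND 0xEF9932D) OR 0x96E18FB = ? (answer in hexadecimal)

0x96E9BFF

0x848DBF4 AND 0xEF9932D = 0x8489324.
Then OR with 0x96E18FB.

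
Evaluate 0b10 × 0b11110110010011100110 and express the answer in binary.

0b111101100100111001100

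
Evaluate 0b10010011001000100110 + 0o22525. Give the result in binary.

0o22525 = 0b10010101010101 in binary.
Add column by column in base 2, right to left:
  0+1 = 1
  1+0 = 1
  1+1 = 0 carry 1
  0+0+1 = 1
  0+1 = 1
  1+0 = 1
  0+1 = 1
  0+0 = 0
  0+1 = 1
  1+0 = 1
  0+1 = 1
  0+0 = 0
  1+0 = 1
  1+1 = 0 carry 1
  0+0+1 = 1
  0+0 = 0
  1+0 = 1
  0+0 = 0
  0+0 = 0
  1+0 = 1

0b10010101011101111011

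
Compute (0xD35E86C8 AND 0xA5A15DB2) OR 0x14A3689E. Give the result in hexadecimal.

0x95A36C9E

0xD35E86C8 AND 0xA5A15DB2 = 0x81000480.
Then OR with 0x14A3689E.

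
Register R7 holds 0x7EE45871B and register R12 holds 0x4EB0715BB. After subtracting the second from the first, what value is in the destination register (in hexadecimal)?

Subtract column by column in base 16:
  B-B → 0
  1-B → 6 (borrow)
  7-5-1 → 1
  8-1 → 7
  5-7 → E (borrow)
  4-0-1 → 3
  E-B → 3
  E-E → 0
  7-4 → 3

0x3033E7160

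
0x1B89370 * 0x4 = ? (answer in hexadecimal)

0x6E24DC0

Multiply each base-16 digit by 4, carrying:
  0×4 = 0 → write 0
  7×4 = 28 → write C carry 1
  3×4+1 = 13 → write D
  9×4 = 36 → write 4 carry 2
  8×4+2 = 34 → write 2 carry 2
  B×4+2 = 46 → write E carry 2
  1×4+2 = 6 → write 6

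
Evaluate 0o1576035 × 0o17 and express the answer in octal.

0o32142663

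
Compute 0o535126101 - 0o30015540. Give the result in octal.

Subtract column by column in base 8:
  1-0 → 1
  0-4 → 4 (borrow)
  1-5-1 → 3 (borrow)
  6-5-1 → 0
  2-1 → 1
  1-0 → 1
  5-0 → 5
  3-3 → 0
  5-0 → 5

0o505110341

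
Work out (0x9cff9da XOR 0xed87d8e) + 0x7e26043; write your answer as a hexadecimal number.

0xef9e497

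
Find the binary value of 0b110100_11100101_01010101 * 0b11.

Multiply each base-2 digit by 3, carrying:
  1×3 = 3 → write 1 carry 1
  0×3+1 = 1 → write 1
  1×3 = 3 → write 1 carry 1
  0×3+1 = 1 → write 1
  1×3 = 3 → write 1 carry 1
  0×3+1 = 1 → write 1
  1×3 = 3 → write 1 carry 1
  0×3+1 = 1 → write 1
  1×3 = 3 → write 1 carry 1
  0×3+1 = 1 → write 1
  1×3 = 3 → write 1 carry 1
  0×3+1 = 1 → write 1
  0×3 = 0 → write 0
  1×3 = 3 → write 1 carry 1
  1×3+1 = 4 → write 0 carry 2
  1×3+2 = 5 → write 1 carry 2
  0×3+2 = 2 → write 0 carry 1
  0×3+1 = 1 → write 1
  1×3 = 3 → write 1 carry 1
  0×3+1 = 1 → write 1
  1×3 = 3 → write 1 carry 1
  1×3+1 = 4 → write 0 carry 2
  remaining carry: 10

0b100111101010111111111111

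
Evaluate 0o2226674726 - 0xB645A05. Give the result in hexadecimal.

0x6F71FD1

0o2226674726 = 0x125B79D6 in hexadecimal.
Subtract column by column in base 16:
  6-5 → 1
  D-0 → D
  9-A → F (borrow)
  7-5-1 → 1
  B-4 → 7
  5-6 → F (borrow)
  2-B-1 → 6 (borrow)
  1-0-1 → 0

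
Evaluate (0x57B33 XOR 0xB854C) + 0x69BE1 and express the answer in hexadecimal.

0x159A60

First 0x57B33 XOR 0xB854C = 0xEFE7F.
Add column by column in base 16, right to left:
  F+1 = 0 carry 1
  7+E+1 = 6 carry 1
  E+B+1 = A carry 1
  F+9+1 = 9 carry 1
  E+6+1 = 5 carry 1
  final carry 1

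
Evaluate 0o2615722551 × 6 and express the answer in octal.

0o20523360166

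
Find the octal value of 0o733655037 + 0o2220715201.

0o3154572240

Add column by column in base 8, right to left:
  7+1 = 0 carry 1
  3+0+1 = 4
  0+2 = 2
  5+5 = 2 carry 1
  5+1+1 = 7
  6+7 = 5 carry 1
  3+0+1 = 4
  3+2 = 5
  7+2 = 1 carry 1
  0+2+1 = 3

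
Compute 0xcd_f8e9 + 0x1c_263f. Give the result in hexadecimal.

0xea1f28

Add column by column in base 16, right to left:
  9+f = 8 carry 1
  e+3+1 = 2 carry 1
  8+6+1 = f
  f+2 = 1 carry 1
  d+c+1 = a carry 1
  c+1+1 = e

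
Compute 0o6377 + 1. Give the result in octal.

The trailing 2 digits are 7 (max in base 8), so adding 1 cascades: they roll to 0 and the next digit up increments.

0o6400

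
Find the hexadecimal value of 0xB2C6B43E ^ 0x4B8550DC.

0xF943E4E2

XOR each hex digit independently (no carries):
  B^4=F, 2^B=9, C^8=4, 6^5=3, B^5=E, 4^0=4, 3^D=E, E^C=2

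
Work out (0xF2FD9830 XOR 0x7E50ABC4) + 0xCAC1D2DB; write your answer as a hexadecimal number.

0x1576F06CF

First 0xF2FD9830 XOR 0x7E50ABC4 = 0x8CAD33F4.
Add column by column in base 16, right to left:
  4+B = F
  F+D = C carry 1
  3+2+1 = 6
  3+D = 0 carry 1
  D+1+1 = F
  A+C = 6 carry 1
  C+A+1 = 7 carry 1
  8+C+1 = 5 carry 1
  final carry 1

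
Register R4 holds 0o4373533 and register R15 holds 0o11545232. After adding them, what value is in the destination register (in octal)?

Add column by column in base 8, right to left:
  3+2 = 5
  3+3 = 6
  5+2 = 7
  3+5 = 0 carry 1
  7+4+1 = 4 carry 1
  3+5+1 = 1 carry 1
  4+1+1 = 6
  0+1 = 1

0o16140765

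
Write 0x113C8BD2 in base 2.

0b10001001111001000101111010010

Expand each hex digit to 4 bits: 1=0001 1=0001 3=0011 C=1100 8=1000 B=1011 D=1101 2=0010.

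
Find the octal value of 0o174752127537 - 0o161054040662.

Subtract column by column in base 8:
  7-2 → 5
  3-6 → 5 (borrow)
  5-6-1 → 6 (borrow)
  7-0-1 → 6
  2-4 → 6 (borrow)
  1-0-1 → 0
  2-4 → 6 (borrow)
  5-5-1 → 7 (borrow)
  7-0-1 → 6
  4-1 → 3
  7-6 → 1
  1-1 → 0

0o13676066655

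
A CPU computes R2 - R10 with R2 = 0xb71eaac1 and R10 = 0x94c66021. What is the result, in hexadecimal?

0x22584aa0

Subtract column by column in base 16:
  1-1 → 0
  c-2 → a
  a-0 → a
  a-6 → 4
  e-6 → 8
  1-c → 5 (borrow)
  7-4-1 → 2
  b-9 → 2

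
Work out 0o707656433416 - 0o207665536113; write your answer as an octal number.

Subtract column by column in base 8:
  6-3 → 3
  1-1 → 0
  4-1 → 3
  3-6 → 5 (borrow)
  3-3-1 → 7 (borrow)
  4-5-1 → 6 (borrow)
  6-5-1 → 0
  5-6 → 7 (borrow)
  6-6-1 → 7 (borrow)
  7-7-1 → 7 (borrow)
  0-0-1 → 7 (borrow)
  7-2-1 → 4

0o477770675303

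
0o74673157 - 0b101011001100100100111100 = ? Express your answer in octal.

0b101011001100100100111100 = 0o53144474 in octal.
Subtract column by column in base 8:
  7-4 → 3
  5-7 → 6 (borrow)
  1-4-1 → 4 (borrow)
  3-4-1 → 6 (borrow)
  7-4-1 → 2
  6-1 → 5
  4-3 → 1
  7-5 → 2

0o21526463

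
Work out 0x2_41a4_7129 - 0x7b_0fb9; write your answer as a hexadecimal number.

0x241296170

Subtract column by column in base 16:
  9-9 → 0
  2-b → 7 (borrow)
  1-f-1 → 1 (borrow)
  7-0-1 → 6
  4-b → 9 (borrow)
  a-7-1 → 2
  1-0 → 1
  4-0 → 4
  2-0 → 2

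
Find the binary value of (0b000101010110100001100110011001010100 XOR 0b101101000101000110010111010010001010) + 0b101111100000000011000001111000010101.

0b1010111110011101010110011000011110011

First 0b000101010110100001100110011001010100 XOR 0b101101000101000110010111010010001010 = 0b101000010011100111110001001011011110.
Add column by column in base 2, right to left:
  0+1 = 1
  1+0 = 1
  1+1 = 0 carry 1
  1+0+1 = 0 carry 1
  1+1+1 = 1 carry 1
  0+0+1 = 1
  1+0 = 1
  1+0 = 1
  0+0 = 0
  1+1 = 0 carry 1
  0+1+1 = 0 carry 1
  0+1+1 = 0 carry 1
  1+1+1 = 1 carry 1
  0+0+1 = 1
  0+0 = 0
  0+0 = 0
  1+0 = 1
  1+0 = 1
  1+1 = 0 carry 1
  1+1+1 = 1 carry 1
  1+0+1 = 0 carry 1
  0+0+1 = 1
  0+0 = 0
  1+0 = 1
  1+0 = 1
  1+0 = 1
  0+0 = 0
  0+0 = 0
  1+0 = 1
  0+1 = 1
  0+1 = 1
  0+1 = 1
  0+1 = 1
  1+1 = 0 carry 1
  0+0+1 = 1
  1+1 = 0 carry 1
  final carry 1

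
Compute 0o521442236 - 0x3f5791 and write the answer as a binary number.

0b101000001101110110100001101

0o521442236 = 0b101010001100100010010011110 in binary.
0x3f5791 = 0b1111110101011110010001 in binary.
Subtract column by column in base 2:
  0-1 → 1 (borrow)
  1-0-1 → 0
  1-0 → 1
  1-0 → 1
  1-1 → 0
  0-0 → 0
  0-0 → 0
  1-1 → 0
  0-1 → 1 (borrow)
  0-1-1 → 0 (borrow)
  1-1-1 → 1 (borrow)
  0-0-1 → 1 (borrow)
  0-1-1 → 0 (borrow)
  0-0-1 → 1 (borrow)
  1-1-1 → 1 (borrow)
  0-0-1 → 1 (borrow)
  0-1-1 → 0 (borrow)
  1-1-1 → 1 (borrow)
  1-1-1 → 1 (borrow)
  0-1-1 → 0 (borrow)
  0-1-1 → 0 (borrow)
  0-1-1 → 0 (borrow)
  1-0-1 → 0
  0-0 → 0
  1-0 → 1
  0-0 → 0
  1-0 → 1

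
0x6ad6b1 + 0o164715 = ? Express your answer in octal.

0x6ad6b1 = 0o32553261 in octal.
Add column by column in base 8, right to left:
  1+5 = 6
  6+1 = 7
  2+7 = 1 carry 1
  3+4+1 = 0 carry 1
  5+6+1 = 4 carry 1
  5+1+1 = 7
  2+0 = 2
  3+0 = 3

0o32740176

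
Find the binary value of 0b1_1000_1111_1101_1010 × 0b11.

Multiply each base-2 digit by 3, carrying:
  0×3 = 0 → write 0
  1×3 = 3 → write 1 carry 1
  0×3+1 = 1 → write 1
  1×3 = 3 → write 1 carry 1
  1×3+1 = 4 → write 0 carry 2
  0×3+2 = 2 → write 0 carry 1
  1×3+1 = 4 → write 0 carry 2
  1×3+2 = 5 → write 1 carry 2
  1×3+2 = 5 → write 1 carry 2
  1×3+2 = 5 → write 1 carry 2
  1×3+2 = 5 → write 1 carry 2
  1×3+2 = 5 → write 1 carry 2
  0×3+2 = 2 → write 0 carry 1
  0×3+1 = 1 → write 1
  0×3 = 0 → write 0
  1×3 = 3 → write 1 carry 1
  1×3+1 = 4 → write 0 carry 2
  remaining carry: 10

0b1001010111110001110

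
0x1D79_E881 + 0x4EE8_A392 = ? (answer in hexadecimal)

Add column by column in base 16, right to left:
  1+2 = 3
  8+9 = 1 carry 1
  8+3+1 = C
  E+A = 8 carry 1
  9+8+1 = 2 carry 1
  7+E+1 = 6 carry 1
  D+E+1 = C carry 1
  1+4+1 = 6

0x6C628C13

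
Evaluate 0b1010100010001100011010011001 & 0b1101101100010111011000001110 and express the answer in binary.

0b1000100000000100011000001000

AND bit by bit (1 only where both bits are 1):
  1010100010001100011010011001
& 1101101100010111011000001110
= 1000100000000100011000001000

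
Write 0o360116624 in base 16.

0x3c09d94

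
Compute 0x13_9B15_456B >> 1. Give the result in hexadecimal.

0x9CD8AA2B5

1 bits is not a whole number of base-16 digits; in binary: 1001110011011000101010100010101101011 >> 1 = 100111001101100010101010001010110101.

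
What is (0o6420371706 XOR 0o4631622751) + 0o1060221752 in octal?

First 0o6420371706 XOR 0o4631622751 = 0o2211553057.
Add column by column in base 8, right to left:
  7+2 = 1 carry 1
  5+5+1 = 3 carry 1
  0+7+1 = 0 carry 1
  3+1+1 = 5
  5+2 = 7
  5+2 = 7
  1+0 = 1
  1+6 = 7
  2+0 = 2
  2+1 = 3

0o3271775031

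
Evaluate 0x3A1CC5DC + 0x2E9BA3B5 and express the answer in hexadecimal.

0x68B86991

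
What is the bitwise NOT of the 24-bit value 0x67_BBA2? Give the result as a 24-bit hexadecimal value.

Each hex digit d becomes F−d:
  6→9, 7→8, B→4, B→4, A→5, 2→D

0x98445D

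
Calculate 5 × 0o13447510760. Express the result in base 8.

Multiply each base-8 digit by 5, carrying:
  0×5 = 0 → write 0
  6×5 = 30 → write 6 carry 3
  7×5+3 = 38 → write 6 carry 4
  0×5+4 = 4 → write 4
  1×5 = 5 → write 5
  5×5 = 25 → write 1 carry 3
  7×5+3 = 38 → write 6 carry 4
  4×5+4 = 24 → write 0 carry 3
  4×5+3 = 23 → write 7 carry 2
  3×5+2 = 17 → write 1 carry 2
  1×5+2 = 7 → write 7

0o71706154660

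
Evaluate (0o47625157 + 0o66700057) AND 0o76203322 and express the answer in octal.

0o36001222

Add column by column in base 8, right to left:
  7+7 = 6 carry 1
  5+5+1 = 3 carry 1
  1+0+1 = 2
  5+0 = 5
  2+0 = 2
  6+7 = 5 carry 1
  7+6+1 = 6 carry 1
  4+6+1 = 3 carry 1
  final carry 1
Sum = 0o136525236; now AND with 0o76203322:
  1&0=0, 3&7=3, 6&6=6, 5&2=0, 2&0=0, 5&3=1, 2&3=2, 3&2=2, 6&2=2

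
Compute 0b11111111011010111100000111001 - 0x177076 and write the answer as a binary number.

0b11111110101100000011111000011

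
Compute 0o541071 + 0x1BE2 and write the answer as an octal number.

0o557033

0x1BE2 = 0o15742 in octal.
Add column by column in base 8, right to left:
  1+2 = 3
  7+4 = 3 carry 1
  0+7+1 = 0 carry 1
  1+5+1 = 7
  4+1 = 5
  5+0 = 5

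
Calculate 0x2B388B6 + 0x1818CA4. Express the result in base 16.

Add column by column in base 16, right to left:
  6+4 = A
  B+A = 5 carry 1
  8+C+1 = 5 carry 1
  8+8+1 = 1 carry 1
  3+1+1 = 5
  B+8 = 3 carry 1
  2+1+1 = 4

0x435155A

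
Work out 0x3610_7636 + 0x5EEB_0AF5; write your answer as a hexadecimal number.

0x94FB812B

Add column by column in base 16, right to left:
  6+5 = B
  3+F = 2 carry 1
  6+A+1 = 1 carry 1
  7+0+1 = 8
  0+B = B
  1+E = F
  6+E = 4 carry 1
  3+5+1 = 9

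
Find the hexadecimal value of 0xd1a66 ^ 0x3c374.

XOR each hex digit independently (no carries):
  d^3=e, 1^c=d, a^3=9, 6^7=1, 6^4=2

0xed912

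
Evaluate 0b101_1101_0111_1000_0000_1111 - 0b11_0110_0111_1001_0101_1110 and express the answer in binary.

0b1001101111111010110001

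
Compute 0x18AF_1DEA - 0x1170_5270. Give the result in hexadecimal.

0x73ECB7A

Subtract column by column in base 16:
  A-0 → A
  E-7 → 7
  D-2 → B
  1-5 → C (borrow)
  F-0-1 → E
  A-7 → 3
  8-1 → 7
  1-1 → 0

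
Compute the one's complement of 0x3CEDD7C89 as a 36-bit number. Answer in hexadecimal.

0xC31228376

Each hex digit d becomes F−d:
  3→C, C→3, E→1, D→2, D→2, 7→8, C→3, 8→7, 9→6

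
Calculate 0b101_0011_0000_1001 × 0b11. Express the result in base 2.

0b1111100100011011

Multiply each base-2 digit by 3, carrying:
  1×3 = 3 → write 1 carry 1
  0×3+1 = 1 → write 1
  0×3 = 0 → write 0
  1×3 = 3 → write 1 carry 1
  0×3+1 = 1 → write 1
  0×3 = 0 → write 0
  0×3 = 0 → write 0
  0×3 = 0 → write 0
  1×3 = 3 → write 1 carry 1
  1×3+1 = 4 → write 0 carry 2
  0×3+2 = 2 → write 0 carry 1
  0×3+1 = 1 → write 1
  1×3 = 3 → write 1 carry 1
  0×3+1 = 1 → write 1
  1×3 = 3 → write 1 carry 1
  remaining carry: 1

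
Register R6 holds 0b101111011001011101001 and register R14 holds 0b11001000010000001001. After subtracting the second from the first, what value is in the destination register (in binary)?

0b10110010111011100000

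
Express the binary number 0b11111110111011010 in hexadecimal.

0x1FDDA

Group the bits into nibbles: 0001 1111 1101 1101 1010 → 1FDDA.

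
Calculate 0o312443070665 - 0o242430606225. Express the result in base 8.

0o50012262440

Subtract column by column in base 8:
  5-5 → 0
  6-2 → 4
  6-2 → 4
  0-6 → 2 (borrow)
  7-0-1 → 6
  0-6 → 2 (borrow)
  3-0-1 → 2
  4-3 → 1
  4-4 → 0
  2-2 → 0
  1-4 → 5 (borrow)
  3-2-1 → 0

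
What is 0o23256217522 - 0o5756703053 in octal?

0o15277314447

Subtract column by column in base 8:
  2-3 → 7 (borrow)
  2-5-1 → 4 (borrow)
  5-0-1 → 4
  7-3 → 4
  1-0 → 1
  2-7 → 3 (borrow)
  6-6-1 → 7 (borrow)
  5-5-1 → 7 (borrow)
  2-7-1 → 2 (borrow)
  3-5-1 → 5 (borrow)
  2-0-1 → 1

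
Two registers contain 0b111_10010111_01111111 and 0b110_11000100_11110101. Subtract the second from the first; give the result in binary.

0b1101001010001010

Subtract column by column in base 2:
  1-1 → 0
  1-0 → 1
  1-1 → 0
  1-0 → 1
  1-1 → 0
  1-1 → 0
  1-1 → 0
  0-1 → 1 (borrow)
  1-0-1 → 0
  1-0 → 1
  1-1 → 0
  0-0 → 0
  1-0 → 1
  0-0 → 0
  0-1 → 1 (borrow)
  1-1-1 → 1 (borrow)
  1-0-1 → 0
  1-1 → 0
  1-1 → 0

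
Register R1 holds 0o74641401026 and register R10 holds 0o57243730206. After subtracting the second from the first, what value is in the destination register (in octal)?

0o15375450620

Subtract column by column in base 8:
  6-6 → 0
  2-0 → 2
  0-2 → 6 (borrow)
  1-0-1 → 0
  0-3 → 5 (borrow)
  4-7-1 → 4 (borrow)
  1-3-1 → 5 (borrow)
  4-4-1 → 7 (borrow)
  6-2-1 → 3
  4-7 → 5 (borrow)
  7-5-1 → 1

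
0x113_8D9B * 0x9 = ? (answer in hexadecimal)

Multiply each base-16 digit by 9, carrying:
  B×9 = 99 → write 3 carry 6
  9×9+6 = 87 → write 7 carry 5
  D×9+5 = 122 → write A carry 7
  8×9+7 = 79 → write F carry 4
  3×9+4 = 31 → write F carry 1
  1×9+1 = 10 → write A
  1×9 = 9 → write 9

0x9AFFA73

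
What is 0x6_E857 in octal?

0o1564127

Expand each hex digit to 4 bits: 6=0110 E=1110 8=1000 5=0101 7=0111.
Group the bits in threes: 001 101 110 100 001 010 111 → 1564127.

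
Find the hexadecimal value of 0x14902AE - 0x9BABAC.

0xAD5702

Subtract column by column in base 16:
  E-C → 2
  A-A → 0
  2-B → 7 (borrow)
  0-A-1 → 5 (borrow)
  9-B-1 → D (borrow)
  4-9-1 → A (borrow)
  1-0-1 → 0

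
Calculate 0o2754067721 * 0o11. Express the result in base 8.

0o32514767131

Multiply each base-8 digit by 9, carrying:
  1×9 = 9 → write 1 carry 1
  2×9+1 = 19 → write 3 carry 2
  7×9+2 = 65 → write 1 carry 8
  7×9+8 = 71 → write 7 carry 8
  6×9+8 = 62 → write 6 carry 7
  0×9+7 = 7 → write 7
  4×9 = 36 → write 4 carry 4
  5×9+4 = 49 → write 1 carry 6
  7×9+6 = 69 → write 5 carry 8
  2×9+8 = 26 → write 2 carry 3
  remaining carry: 3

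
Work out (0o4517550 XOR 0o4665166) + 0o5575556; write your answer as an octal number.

First 0o4517550 XOR 0o4665166 = 0o0372436.
Add column by column in base 8, right to left:
  6+6 = 4 carry 1
  3+5+1 = 1 carry 1
  4+5+1 = 2 carry 1
  2+5+1 = 0 carry 1
  7+7+1 = 7 carry 1
  3+5+1 = 1 carry 1
  0+5+1 = 6

0o6170214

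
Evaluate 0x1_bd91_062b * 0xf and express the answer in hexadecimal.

Multiply each base-16 digit by 15, carrying:
  b×15 = 165 → write 5 carry 10
  2×15+10 = 40 → write 8 carry 2
  6×15+2 = 92 → write c carry 5
  0×15+5 = 5 → write 5
  1×15 = 15 → write f
  9×15 = 135 → write 7 carry 8
  d×15+8 = 203 → write b carry 12
  b×15+12 = 177 → write 1 carry 11
  1×15+11 = 26 → write a carry 1
  remaining carry: 1

0x1a1b7f5c85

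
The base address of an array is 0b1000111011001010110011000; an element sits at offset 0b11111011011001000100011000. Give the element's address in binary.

0b101000010110010011010110000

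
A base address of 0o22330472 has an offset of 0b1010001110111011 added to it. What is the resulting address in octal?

0b1010001110111011 = 0o121673 in octal.
Add column by column in base 8, right to left:
  2+3 = 5
  7+7 = 6 carry 1
  4+6+1 = 3 carry 1
  0+1+1 = 2
  3+2 = 5
  3+1 = 4
  2+0 = 2
  2+0 = 2

0o22452365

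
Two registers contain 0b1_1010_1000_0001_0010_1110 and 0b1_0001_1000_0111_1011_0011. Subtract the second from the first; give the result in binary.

0b10001111100101111011

Subtract column by column in base 2:
  0-1 → 1 (borrow)
  1-1-1 → 1 (borrow)
  1-0-1 → 0
  1-0 → 1
  0-1 → 1 (borrow)
  1-1-1 → 1 (borrow)
  0-0-1 → 1 (borrow)
  0-1-1 → 0 (borrow)
  1-1-1 → 1 (borrow)
  0-1-1 → 0 (borrow)
  0-1-1 → 0 (borrow)
  0-0-1 → 1 (borrow)
  0-0-1 → 1 (borrow)
  0-0-1 → 1 (borrow)
  0-0-1 → 1 (borrow)
  1-1-1 → 1 (borrow)
  0-1-1 → 0 (borrow)
  1-0-1 → 0
  0-0 → 0
  1-0 → 1
  1-1 → 0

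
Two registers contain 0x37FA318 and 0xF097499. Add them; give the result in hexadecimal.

Add column by column in base 16, right to left:
  8+9 = 1 carry 1
  1+9+1 = B
  3+4 = 7
  A+7 = 1 carry 1
  F+9+1 = 9 carry 1
  7+0+1 = 8
  3+F = 2 carry 1
  final carry 1

0x128917B1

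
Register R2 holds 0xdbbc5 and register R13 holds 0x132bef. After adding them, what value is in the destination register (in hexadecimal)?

Add column by column in base 16, right to left:
  5+f = 4 carry 1
  c+e+1 = b carry 1
  b+b+1 = 7 carry 1
  b+2+1 = e
  d+3 = 0 carry 1
  0+1+1 = 2

0x20e7b4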